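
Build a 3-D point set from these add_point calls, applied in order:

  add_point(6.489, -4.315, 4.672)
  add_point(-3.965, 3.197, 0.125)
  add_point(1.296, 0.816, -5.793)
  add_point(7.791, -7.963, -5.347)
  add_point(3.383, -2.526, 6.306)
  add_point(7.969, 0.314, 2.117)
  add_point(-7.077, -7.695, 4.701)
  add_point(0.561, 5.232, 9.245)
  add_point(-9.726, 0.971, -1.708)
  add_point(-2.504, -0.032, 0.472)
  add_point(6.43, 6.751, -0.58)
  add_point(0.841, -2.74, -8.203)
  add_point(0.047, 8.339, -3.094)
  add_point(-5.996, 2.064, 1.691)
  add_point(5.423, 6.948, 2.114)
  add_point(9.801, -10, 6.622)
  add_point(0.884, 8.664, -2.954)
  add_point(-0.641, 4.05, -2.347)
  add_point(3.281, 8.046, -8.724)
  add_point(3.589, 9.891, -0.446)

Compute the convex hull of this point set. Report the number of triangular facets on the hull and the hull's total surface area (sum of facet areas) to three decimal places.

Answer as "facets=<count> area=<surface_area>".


Points on the hull: [3, 5, 6, 7, 8, 10, 11, 12, 14, 15, 16, 18, 19] (13 of 20).

Triangle areas on the boundary:
  f1: (p6, p7, p8) → 81.2240
  f2: (p6, p7, p15) → 123.1756
  f3: (p6, p3, p15) → 100.8830
  f4: (p14, p7, p15) → 76.9810
  f5: (p14, p7, p19) → 17.5470
  f6: (p11, p6, p8) → 71.2496
  f7: (p11, p6, p3) → 72.7844
  f8: (p18, p11, p3) → 46.3501
  f9: (p18, p11, p8) → 71.4595
  f10: (p10, p18, p3) → 68.0894
  f11: (p10, p14, p19) → 5.7969
  f12: (p10, p18, p19) → 17.7230
  f13: (p12, p18, p8) → 35.4306
  f14: (p12, p7, p8) → 76.4546
  f15: (p12, p7, p19) → 25.8931
  f16: (p5, p3, p15) → 58.1220
  f17: (p5, p10, p3) → 36.2826
  f18: (p5, p14, p15) → 17.4767
  f19: (p5, p10, p14) → 10.0585
  f20: (p16, p18, p19) → 11.3937
  f21: (p16, p12, p19) → 0.9214
  f22: (p16, p12, p18) → 2.8088
Σ area = 1028.105

Euler characteristic 13−33+22 = 2 ✓

facets=22 area=1028.105


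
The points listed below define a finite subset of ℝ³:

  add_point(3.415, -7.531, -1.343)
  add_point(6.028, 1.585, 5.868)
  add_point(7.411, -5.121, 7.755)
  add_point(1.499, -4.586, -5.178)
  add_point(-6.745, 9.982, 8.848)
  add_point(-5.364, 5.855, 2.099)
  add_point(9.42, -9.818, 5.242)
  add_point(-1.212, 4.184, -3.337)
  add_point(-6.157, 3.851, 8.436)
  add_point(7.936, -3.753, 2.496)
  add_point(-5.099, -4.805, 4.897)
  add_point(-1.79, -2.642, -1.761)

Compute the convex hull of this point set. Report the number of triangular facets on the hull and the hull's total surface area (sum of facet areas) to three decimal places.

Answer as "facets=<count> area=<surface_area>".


facets=20 area=657.788

Hull vertices (12/12): indices [0, 1, 2, 3, 4, 5, 6, 7, 8, 9, 10, 11].

Area of each hull facet:
  f1: (p0, p3, p6) → 9.9776
  f2: (p10, p0, p6) → 49.4894
  f3: (p10, p0, p3) → 28.3508
  f4: (p8, p10, p4) → 9.1297
  f5: (p5, p10, p4) → 42.3926
  f6: (p2, p1, p4) → 43.4817
  f7: (p2, p1, p6) → 13.8090
  f8: (p2, p8, p4) → 39.0420
  f9: (p2, p10, p6) → 35.2240
  f10: (p2, p8, p10) → 60.3309
  f11: (p9, p3, p6) → 31.8046
  f12: (p9, p1, p6) → 18.3774
  f13: (p11, p10, p3) → 13.3151
  f14: (p11, p5, p10) → 37.4880
  f15: (p7, p9, p3) → 47.0070
  f16: (p7, p9, p1) → 39.5264
  f17: (p7, p11, p3) → 17.7650
  f18: (p7, p11, p5) → 24.7474
  f19: (p7, p1, p4) → 82.6986
  f20: (p7, p5, p4) → 13.8310
Σ area = 657.788

Euler: V−E+F = 12−30+20 = 2.


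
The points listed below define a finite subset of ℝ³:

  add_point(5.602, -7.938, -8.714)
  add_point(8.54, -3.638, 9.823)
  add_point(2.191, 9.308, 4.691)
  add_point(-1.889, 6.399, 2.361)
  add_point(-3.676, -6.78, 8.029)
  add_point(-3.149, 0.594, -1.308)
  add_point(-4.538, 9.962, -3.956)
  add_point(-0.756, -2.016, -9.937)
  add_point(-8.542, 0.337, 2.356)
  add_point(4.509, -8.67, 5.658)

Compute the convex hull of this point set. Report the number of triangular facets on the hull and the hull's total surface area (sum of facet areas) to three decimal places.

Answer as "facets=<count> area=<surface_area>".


Hull vertices (8/10): indices [0, 1, 2, 4, 6, 7, 8, 9].

Facet areas (half cross-product norm):
  f1: (p7, p6, p8) → 78.8222
  f2: (p4, p7, p8) → 75.6877
  f3: (p2, p6, p8) → 64.6940
  f4: (p2, p4, p8) → 73.1780
  f5: (p2, p4, p1) → 94.7350
  f6: (p0, p4, p7) → 81.0164
  f7: (p0, p2, p1) → 144.4535
  f8: (p0, p7, p6) → 42.4740
  f9: (p0, p2, p6) → 114.2498
  f10: (p9, p4, p1) → 32.8009
  f11: (p9, p0, p1) → 48.9679
  f12: (p9, p0, p4) → 59.4454
Σ area = 910.525

Euler characteristic 8−18+12 = 2 ✓

facets=12 area=910.525


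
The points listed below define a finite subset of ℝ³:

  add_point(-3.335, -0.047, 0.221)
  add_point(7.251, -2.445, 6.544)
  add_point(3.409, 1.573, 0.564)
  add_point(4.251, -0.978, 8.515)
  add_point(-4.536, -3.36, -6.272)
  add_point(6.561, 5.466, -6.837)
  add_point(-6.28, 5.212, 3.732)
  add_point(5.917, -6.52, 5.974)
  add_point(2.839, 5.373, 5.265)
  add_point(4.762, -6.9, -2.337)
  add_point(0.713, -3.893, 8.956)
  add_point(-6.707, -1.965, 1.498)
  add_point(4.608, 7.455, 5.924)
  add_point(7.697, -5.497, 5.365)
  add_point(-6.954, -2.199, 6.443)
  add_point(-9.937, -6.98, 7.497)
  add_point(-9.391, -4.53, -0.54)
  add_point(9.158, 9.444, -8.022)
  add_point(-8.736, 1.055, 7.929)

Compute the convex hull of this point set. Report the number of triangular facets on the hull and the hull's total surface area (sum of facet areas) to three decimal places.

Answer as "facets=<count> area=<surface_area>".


facets=22 area=987.316

Points on the hull: [1, 3, 4, 6, 7, 9, 10, 12, 13, 15, 16, 17, 18] (13 of 19).

Per-facet area ½‖(b−a)×(c−a)‖:
  f1: (p4, p9, p17) → 93.4618
  f2: (p4, p6, p17) → 120.3499
  f3: (p13, p1, p17) → 29.8362
  f4: (p13, p9, p17) → 74.5317
  f5: (p18, p10, p15) → 41.2855
  f6: (p7, p9, p15) → 66.8535
  f7: (p7, p13, p9) → 8.8978
  f8: (p7, p10, p15) → 29.6525
  f9: (p7, p13, p1) → 3.4427
  f10: (p16, p4, p6) → 42.1167
  f11: (p16, p18, p6) → 32.0732
  f12: (p16, p18, p15) → 33.1960
  f13: (p16, p9, p15) → 60.3323
  f14: (p16, p4, p9) → 39.6093
  f15: (p12, p18, p6) → 33.6627
  f16: (p12, p1, p17) → 75.5445
  f17: (p12, p6, p17) → 83.0457
  f18: (p3, p18, p10) → 22.8637
  f19: (p3, p12, p18) → 57.6639
  f20: (p3, p12, p1) → 16.8365
  f21: (p3, p7, p10) → 13.8174
  f22: (p3, p7, p1) → 8.2422
Σ area = 987.316

Euler characteristic 13−33+22 = 2 ✓


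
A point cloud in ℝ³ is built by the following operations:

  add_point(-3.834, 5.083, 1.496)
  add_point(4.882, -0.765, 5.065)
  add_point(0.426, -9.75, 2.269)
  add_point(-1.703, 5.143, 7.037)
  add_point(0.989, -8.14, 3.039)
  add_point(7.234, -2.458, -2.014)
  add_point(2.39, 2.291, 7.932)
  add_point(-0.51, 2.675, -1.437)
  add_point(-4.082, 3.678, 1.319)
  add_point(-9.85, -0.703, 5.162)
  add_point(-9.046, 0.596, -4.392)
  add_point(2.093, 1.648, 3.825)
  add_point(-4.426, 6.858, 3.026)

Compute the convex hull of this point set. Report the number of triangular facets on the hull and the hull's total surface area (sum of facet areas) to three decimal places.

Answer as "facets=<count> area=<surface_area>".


Hull vertices (10/13): indices [1, 2, 3, 4, 5, 6, 7, 9, 10, 12].

Area of each hull facet:
  f1: (p10, p12, p9) → 42.8265
  f2: (p6, p12, p5) → 57.4681
  f3: (p7, p12, p5) → 20.0908
  f4: (p7, p10, p5) → 33.7574
  f5: (p7, p10, p12) → 33.1625
  f6: (p2, p6, p9) → 78.0571
  f7: (p2, p10, p9) → 66.6098
  f8: (p2, p10, p5) → 81.9475
  f9: (p3, p12, p9) → 24.3138
  f10: (p3, p6, p9) → 24.1682
  f11: (p3, p6, p12) → 8.5746
  f12: (p1, p6, p5) → 10.1135
  f13: (p1, p2, p5) → 37.8858
  f14: (p4, p2, p6) → 1.9947
  f15: (p4, p1, p6) → 18.7280
  f16: (p4, p1, p2) → 1.8551
Σ area = 541.553

Check V−E+F: 10 − 24 + 16 = 2.

facets=16 area=541.553


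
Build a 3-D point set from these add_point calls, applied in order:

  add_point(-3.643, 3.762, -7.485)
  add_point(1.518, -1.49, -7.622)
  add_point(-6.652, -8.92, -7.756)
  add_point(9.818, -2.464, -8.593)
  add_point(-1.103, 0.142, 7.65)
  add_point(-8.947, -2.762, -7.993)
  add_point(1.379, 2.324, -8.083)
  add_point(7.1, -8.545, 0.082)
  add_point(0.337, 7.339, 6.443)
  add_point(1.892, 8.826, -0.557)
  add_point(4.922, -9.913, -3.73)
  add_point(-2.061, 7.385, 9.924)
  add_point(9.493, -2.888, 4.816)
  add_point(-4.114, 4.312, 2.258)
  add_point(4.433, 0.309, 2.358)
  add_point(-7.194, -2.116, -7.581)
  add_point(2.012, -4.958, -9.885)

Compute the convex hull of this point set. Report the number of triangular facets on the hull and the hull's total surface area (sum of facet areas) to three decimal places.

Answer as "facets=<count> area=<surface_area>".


Points on the hull: [0, 2, 3, 4, 5, 6, 7, 8, 9, 10, 11, 12, 13, 16] (14 of 17).

Triangle areas on the boundary:
  f1: (p0, p11, p9) → 53.4191
  f2: (p8, p11, p9) → 6.5728
  f3: (p6, p9, p3) → 45.8909
  f4: (p6, p0, p9) → 25.5676
  f5: (p13, p11, p5) → 13.8997
  f6: (p13, p0, p5) → 41.0366
  f7: (p13, p0, p11) → 17.5067
  f8: (p12, p8, p11) → 25.6191
  f9: (p12, p7, p3) → 42.4084
  f10: (p12, p9, p3) → 93.2174
  f11: (p12, p8, p9) → 50.3449
  f12: (p10, p7, p3) → 23.3184
  f13: (p10, p2, p7) → 20.3712
  f14: (p4, p2, p7) → 109.1125
  f15: (p4, p12, p11) → 39.0385
  f16: (p4, p12, p7) → 44.0460
  f17: (p4, p11, p5) → 63.2725
  f18: (p4, p2, p5) → 58.2940
  f19: (p16, p10, p3) → 33.7067
  f20: (p16, p10, p2) → 40.9274
  f21: (p16, p2, p5) → 31.9991
  f22: (p16, p6, p3) → 30.2441
  f23: (p16, p0, p5) → 42.6686
  f24: (p16, p6, p0) → 18.3707
Σ area = 970.853

Euler: V−E+F = 14−36+24 = 2.

facets=24 area=970.853


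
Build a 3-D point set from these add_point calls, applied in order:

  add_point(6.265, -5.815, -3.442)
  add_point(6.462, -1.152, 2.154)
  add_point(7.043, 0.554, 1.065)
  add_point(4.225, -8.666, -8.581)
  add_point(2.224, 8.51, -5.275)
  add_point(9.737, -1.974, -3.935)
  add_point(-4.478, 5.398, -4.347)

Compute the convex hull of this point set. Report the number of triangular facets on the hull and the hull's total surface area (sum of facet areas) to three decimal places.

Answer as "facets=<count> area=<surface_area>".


facets=10 area=354.596

Extreme-point indices: [0, 1, 2, 3, 4, 5, 6] — 7 of 7 on the boundary.

Facet areas (half cross-product norm):
  f1: (p1, p3, p6) → 92.4240
  f2: (p4, p3, p6) → 62.8958
  f3: (p4, p3, p5) → 62.7731
  f4: (p4, p1, p6) → 47.8579
  f5: (p0, p3, p5) → 14.2004
  f6: (p0, p1, p5) → 17.2161
  f7: (p0, p1, p3) → 7.9450
  f8: (p2, p1, p5) → 6.4048
  f9: (p2, p4, p5) → 34.9837
  f10: (p2, p4, p1) → 7.8956
Σ area = 354.596

Euler: V−E+F = 7−15+10 = 2.


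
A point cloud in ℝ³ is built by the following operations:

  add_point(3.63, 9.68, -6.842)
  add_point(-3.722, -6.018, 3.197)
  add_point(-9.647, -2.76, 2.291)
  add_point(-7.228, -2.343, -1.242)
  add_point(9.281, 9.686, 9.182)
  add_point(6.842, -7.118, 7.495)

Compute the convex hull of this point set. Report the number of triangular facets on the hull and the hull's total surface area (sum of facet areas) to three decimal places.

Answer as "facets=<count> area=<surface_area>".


facets=8 area=692.322

Extreme-point indices: [0, 1, 2, 3, 4, 5] — 6 of 6 on the boundary.

Per-facet area ½‖(b−a)×(c−a)‖:
  f1: (p5, p4, p2) → 151.6517
  f2: (p0, p4, p2) → 169.2448
  f3: (p0, p5, p4) → 143.5158
  f4: (p3, p0, p2) → 26.5996
  f5: (p3, p0, p5) → 145.8891
  f6: (p1, p5, p2) → 17.3221
  f7: (p1, p3, p2) → 13.8370
  f8: (p1, p3, p5) → 24.2617
Σ area = 692.322

Check V−E+F: 6 − 12 + 8 = 2.


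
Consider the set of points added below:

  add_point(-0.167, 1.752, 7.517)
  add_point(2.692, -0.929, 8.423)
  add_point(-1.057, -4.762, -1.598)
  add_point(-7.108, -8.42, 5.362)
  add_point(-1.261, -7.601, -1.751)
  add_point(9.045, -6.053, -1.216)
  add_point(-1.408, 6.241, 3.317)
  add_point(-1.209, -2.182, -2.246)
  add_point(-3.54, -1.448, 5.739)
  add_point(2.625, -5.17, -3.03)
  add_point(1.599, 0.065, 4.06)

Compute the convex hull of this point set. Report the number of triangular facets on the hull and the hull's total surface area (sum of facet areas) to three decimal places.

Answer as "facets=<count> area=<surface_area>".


Points on the hull: [0, 1, 3, 4, 5, 6, 7, 8, 9] (9 of 11).

Facet areas (half cross-product norm):
  f1: (p1, p5, p3) → 80.2119
  f2: (p1, p6, p5) → 60.9459
  f3: (p7, p6, p3) → 57.7318
  f4: (p0, p1, p3) → 24.9960
  f5: (p0, p1, p6) → 8.0711
  f6: (p4, p5, p3) → 38.6449
  f7: (p4, p7, p3) → 24.8106
  f8: (p9, p6, p5) → 44.3276
  f9: (p9, p7, p6) → 19.7071
  f10: (p9, p4, p5) → 12.3095
  f11: (p9, p4, p7) → 10.8903
  f12: (p8, p6, p3) → 12.6359
  f13: (p8, p0, p3) → 8.6216
  f14: (p8, p0, p6) → 15.5500
Σ area = 419.454

Euler characteristic 9−21+14 = 2 ✓

facets=14 area=419.454


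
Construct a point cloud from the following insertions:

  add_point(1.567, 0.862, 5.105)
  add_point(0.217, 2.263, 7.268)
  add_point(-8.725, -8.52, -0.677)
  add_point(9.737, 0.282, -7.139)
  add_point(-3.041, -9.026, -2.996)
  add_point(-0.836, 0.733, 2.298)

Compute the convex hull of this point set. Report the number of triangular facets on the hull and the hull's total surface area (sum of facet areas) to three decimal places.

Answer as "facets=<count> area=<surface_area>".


facets=8 area=344.315

6 of the 6 inputs are extreme points: [0, 1, 2, 3, 4, 5].

Per-facet area ½‖(b−a)×(c−a)‖:
  f1: (p4, p3, p2) → 32.1049
  f2: (p4, p1, p2) → 47.7344
  f3: (p5, p3, p2) → 84.9820
  f4: (p5, p1, p2) → 27.4945
  f5: (p5, p1, p3) → 32.9030
  f6: (p0, p1, p3) → 9.5890
  f7: (p0, p4, p3) → 94.2593
  f8: (p0, p4, p1) → 15.2475
Σ area = 344.315

Check V−E+F: 6 − 12 + 8 = 2.


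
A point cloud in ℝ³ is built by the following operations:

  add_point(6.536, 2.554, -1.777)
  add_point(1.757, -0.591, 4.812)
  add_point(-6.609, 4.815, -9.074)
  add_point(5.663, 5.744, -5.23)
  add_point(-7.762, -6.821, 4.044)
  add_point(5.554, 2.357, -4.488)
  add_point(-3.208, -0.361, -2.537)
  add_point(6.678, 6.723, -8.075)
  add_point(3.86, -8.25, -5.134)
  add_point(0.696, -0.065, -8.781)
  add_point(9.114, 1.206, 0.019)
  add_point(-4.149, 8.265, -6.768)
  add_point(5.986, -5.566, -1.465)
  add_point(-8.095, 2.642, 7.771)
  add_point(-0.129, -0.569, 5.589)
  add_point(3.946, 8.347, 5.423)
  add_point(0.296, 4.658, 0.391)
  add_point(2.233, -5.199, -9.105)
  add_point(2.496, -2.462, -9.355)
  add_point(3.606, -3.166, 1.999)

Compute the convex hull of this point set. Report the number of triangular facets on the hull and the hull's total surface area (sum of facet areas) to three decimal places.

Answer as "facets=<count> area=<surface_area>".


14 of the 20 inputs are extreme points: [1, 2, 4, 7, 8, 10, 11, 12, 13, 14, 15, 17, 18, 19].

Facet areas (half cross-product norm):
  f1: (p15, p11, p13) → 92.7305
  f2: (p7, p8, p10) → 60.4616
  f3: (p7, p15, p10) → 52.0191
  f4: (p7, p15, p11) → 72.2062
  f5: (p12, p8, p10) → 11.6249
  f6: (p12, p4, p8) → 36.7793
  f7: (p17, p4, p8) → 38.6108
  f8: (p17, p7, p8) → 31.1858
  f9: (p17, p7, p18) → 5.4105
  f10: (p1, p15, p10) → 38.6563
  f11: (p2, p17, p4) → 104.7511
  f12: (p2, p11, p13) → 38.7230
  f13: (p2, p4, p13) → 84.0772
  f14: (p2, p7, p11) → 24.9408
  f15: (p2, p17, p18) → 13.5243
  f16: (p2, p7, p18) → 57.4892
  f17: (p19, p12, p4) → 26.4312
  f18: (p19, p1, p4) → 24.1609
  f19: (p19, p12, p10) → 17.0324
  f20: (p19, p1, p10) → 15.3174
  f21: (p14, p4, p13) → 40.1143
  f22: (p14, p1, p4) → 7.8186
  f23: (p14, p15, p13) → 43.3914
  f24: (p14, p1, p15) → 9.2462
Σ area = 946.703

Euler characteristic 14−36+24 = 2 ✓

facets=24 area=946.703


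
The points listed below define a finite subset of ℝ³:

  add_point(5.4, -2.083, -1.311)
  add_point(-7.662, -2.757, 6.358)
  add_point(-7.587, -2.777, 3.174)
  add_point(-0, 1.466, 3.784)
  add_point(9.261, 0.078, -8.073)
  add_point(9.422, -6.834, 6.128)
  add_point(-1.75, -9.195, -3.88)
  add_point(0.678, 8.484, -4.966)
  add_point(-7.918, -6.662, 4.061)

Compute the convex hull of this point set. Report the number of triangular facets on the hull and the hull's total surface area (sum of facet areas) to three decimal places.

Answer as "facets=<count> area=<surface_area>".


Points on the hull: [1, 2, 3, 4, 5, 6, 7, 8] (8 of 9).

Triangle areas on the boundary:
  f1: (p6, p5, p8) → 78.2859
  f2: (p4, p7, p5) → 97.6959
  f3: (p4, p6, p5) → 101.5287
  f4: (p4, p6, p7) → 91.8445
  f5: (p1, p5, p8) → 39.3929
  f6: (p2, p1, p8) → 6.2152
  f7: (p2, p1, p7) → 22.1307
  f8: (p2, p6, p8) → 20.7281
  f9: (p2, p6, p7) → 88.8298
  f10: (p3, p7, p5) → 61.9781
  f11: (p3, p1, p5) → 56.1282
  f12: (p3, p1, p7) → 42.4622
Σ area = 707.220

Check V−E+F: 8 − 18 + 12 = 2.

facets=12 area=707.220


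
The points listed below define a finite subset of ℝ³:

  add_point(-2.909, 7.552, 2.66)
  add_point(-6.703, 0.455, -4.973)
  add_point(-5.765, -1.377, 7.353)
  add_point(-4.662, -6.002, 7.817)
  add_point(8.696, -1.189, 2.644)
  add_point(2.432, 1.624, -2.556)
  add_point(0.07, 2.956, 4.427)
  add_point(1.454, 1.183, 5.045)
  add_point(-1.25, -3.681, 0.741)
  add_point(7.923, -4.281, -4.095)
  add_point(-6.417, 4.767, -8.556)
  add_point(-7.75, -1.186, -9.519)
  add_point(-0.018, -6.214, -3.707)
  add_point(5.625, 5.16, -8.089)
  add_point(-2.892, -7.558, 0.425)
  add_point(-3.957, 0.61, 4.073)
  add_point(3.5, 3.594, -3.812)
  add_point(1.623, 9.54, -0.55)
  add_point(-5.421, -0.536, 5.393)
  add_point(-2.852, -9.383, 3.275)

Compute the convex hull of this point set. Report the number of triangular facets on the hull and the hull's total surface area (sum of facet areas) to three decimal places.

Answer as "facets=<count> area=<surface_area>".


facets=22 area=850.674

Hull vertices (13/20): indices [0, 2, 3, 4, 6, 7, 9, 10, 11, 12, 13, 17, 19].

Area of each hull facet:
  f1: (p13, p17, p4) → 58.1256
  f2: (p19, p3, p11) → 46.2133
  f3: (p19, p3, p4) → 42.0820
  f4: (p10, p13, p11) → 36.0217
  f5: (p10, p13, p17) → 53.7025
  f6: (p10, p0, p17) → 34.8677
  f7: (p12, p19, p11) → 41.0617
  f8: (p7, p3, p4) → 35.4417
  f9: (p7, p17, p4) → 40.0996
  f10: (p7, p0, p17) → 23.8297
  f11: (p2, p10, p0) → 62.6821
  f12: (p2, p7, p3) → 18.9475
  f13: (p2, p3, p11) → 40.2140
  f14: (p2, p10, p11) → 51.7063
  f15: (p9, p19, p4) → 50.6547
  f16: (p9, p12, p19) → 29.5439
  f17: (p9, p13, p4) → 39.1567
  f18: (p9, p13, p11) → 77.2382
  f19: (p9, p12, p11) → 37.1258
  f20: (p6, p7, p0) → 0.6355
  f21: (p6, p2, p0) → 22.2132
  f22: (p6, p2, p7) → 9.1102
Σ area = 850.674

Euler: V−E+F = 13−33+22 = 2.


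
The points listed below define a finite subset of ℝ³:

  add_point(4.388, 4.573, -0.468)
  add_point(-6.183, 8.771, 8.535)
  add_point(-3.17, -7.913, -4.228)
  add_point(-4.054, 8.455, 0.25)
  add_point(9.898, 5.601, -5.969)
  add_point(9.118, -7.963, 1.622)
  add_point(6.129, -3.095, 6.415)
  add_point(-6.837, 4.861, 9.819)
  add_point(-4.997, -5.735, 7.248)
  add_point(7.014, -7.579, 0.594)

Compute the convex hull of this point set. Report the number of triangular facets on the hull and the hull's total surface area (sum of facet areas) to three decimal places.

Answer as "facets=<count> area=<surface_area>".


Points on the hull: [1, 2, 3, 4, 5, 6, 7, 8] (8 of 10).

Area of each hull facet:
  f1: (p2, p5, p4) → 104.4061
  f2: (p6, p1, p7) → 31.1700
  f3: (p6, p5, p4) → 56.3961
  f4: (p6, p1, p4) → 133.4789
  f5: (p3, p1, p7) → 16.9988
  f6: (p3, p2, p7) → 89.7532
  f7: (p3, p1, p4) → 52.3182
  f8: (p3, p2, p4) → 124.6747
  f9: (p8, p2, p5) → 77.3031
  f10: (p8, p6, p5) → 40.9697
  f11: (p8, p2, p7) → 59.0789
  f12: (p8, p6, p7) → 63.3323
Σ area = 849.880

Euler: V−E+F = 8−18+12 = 2.

facets=12 area=849.880


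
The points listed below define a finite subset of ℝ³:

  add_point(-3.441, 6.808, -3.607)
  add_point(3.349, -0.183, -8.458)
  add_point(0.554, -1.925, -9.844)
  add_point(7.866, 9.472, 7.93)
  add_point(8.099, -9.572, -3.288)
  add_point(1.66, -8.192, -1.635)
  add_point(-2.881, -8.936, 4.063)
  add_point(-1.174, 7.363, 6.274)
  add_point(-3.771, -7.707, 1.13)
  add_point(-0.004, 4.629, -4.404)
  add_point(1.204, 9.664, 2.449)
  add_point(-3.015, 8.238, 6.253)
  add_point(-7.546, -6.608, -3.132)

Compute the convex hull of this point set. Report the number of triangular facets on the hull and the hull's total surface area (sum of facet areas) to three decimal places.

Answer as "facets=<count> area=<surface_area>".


Hull vertices (10/13): indices [0, 1, 2, 3, 4, 6, 9, 10, 11, 12].

Facet areas (half cross-product norm):
  f1: (p2, p4, p12) → 71.8519
  f2: (p0, p2, p12) → 63.7878
  f3: (p6, p4, p12) → 58.7715
  f4: (p6, p3, p4) → 137.9004
  f5: (p1, p3, p4) → 114.3335
  f6: (p1, p2, p4) → 20.8455
  f7: (p1, p0, p2) → 19.4492
  f8: (p11, p0, p12) → 69.5222
  f9: (p11, p6, p12) → 75.9087
  f10: (p11, p6, p3) → 95.1867
  f11: (p10, p1, p3) → 60.2485
  f12: (p10, p11, p3) → 25.0275
  f13: (p10, p11, p0) → 23.8623
  f14: (p9, p1, p0) → 7.6981
  f15: (p9, p10, p0) → 16.7168
  f16: (p9, p10, p1) → 19.0393
Σ area = 880.150

Euler: V−E+F = 10−24+16 = 2.

facets=16 area=880.150


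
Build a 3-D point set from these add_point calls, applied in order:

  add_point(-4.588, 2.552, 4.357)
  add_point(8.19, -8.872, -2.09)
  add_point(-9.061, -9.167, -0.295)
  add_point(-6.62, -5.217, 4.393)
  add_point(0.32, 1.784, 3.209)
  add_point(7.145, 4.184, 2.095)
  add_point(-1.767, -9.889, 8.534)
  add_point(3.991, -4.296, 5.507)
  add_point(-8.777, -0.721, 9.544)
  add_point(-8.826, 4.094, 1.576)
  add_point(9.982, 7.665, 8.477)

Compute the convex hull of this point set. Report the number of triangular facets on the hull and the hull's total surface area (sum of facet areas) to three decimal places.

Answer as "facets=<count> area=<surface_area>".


facets=10 area=873.462

Hull vertices (7/11): indices [1, 2, 5, 6, 8, 9, 10].

Facet areas (half cross-product norm):
  f1: (p6, p1, p2) → 83.0253
  f2: (p6, p1, p10) → 138.4856
  f3: (p8, p6, p2) → 61.8218
  f4: (p8, p6, p10) → 115.8864
  f5: (p9, p1, p2) → 116.1511
  f6: (p9, p8, p2) → 57.3501
  f7: (p9, p8, p10) → 92.7295
  f8: (p5, p1, p10) → 41.0054
  f9: (p5, p9, p10) → 57.3479
  f10: (p5, p9, p1) → 109.6584
Σ area = 873.462

Euler characteristic 7−15+10 = 2 ✓


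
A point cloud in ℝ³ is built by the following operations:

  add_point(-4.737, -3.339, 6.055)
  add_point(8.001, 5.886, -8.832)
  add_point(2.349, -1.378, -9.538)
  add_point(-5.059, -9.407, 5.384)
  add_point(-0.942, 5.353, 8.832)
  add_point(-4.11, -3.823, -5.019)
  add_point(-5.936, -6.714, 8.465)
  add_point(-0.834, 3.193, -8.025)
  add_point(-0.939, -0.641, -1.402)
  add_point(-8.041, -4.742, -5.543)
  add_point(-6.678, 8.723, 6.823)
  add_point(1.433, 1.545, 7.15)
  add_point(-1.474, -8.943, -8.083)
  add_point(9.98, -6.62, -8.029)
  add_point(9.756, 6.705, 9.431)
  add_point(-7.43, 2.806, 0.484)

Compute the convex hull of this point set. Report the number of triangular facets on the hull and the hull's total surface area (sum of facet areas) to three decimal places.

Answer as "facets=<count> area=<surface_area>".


12 of the 16 inputs are extreme points: [1, 2, 3, 4, 6, 7, 9, 10, 12, 13, 14, 15].

Per-facet area ½‖(b−a)×(c−a)‖:
  f1: (p14, p3, p13) → 199.6838
  f2: (p1, p14, p13) → 116.4345
  f3: (p1, p14, p10) → 149.3011
  f4: (p12, p3, p9) → 49.8921
  f5: (p12, p3, p13) → 78.8075
  f6: (p6, p3, p9) → 23.9073
  f7: (p6, p14, p3) → 41.3521
  f8: (p7, p1, p10) → 74.4007
  f9: (p2, p1, p13) → 43.1855
  f10: (p2, p12, p13) → 39.8340
  f11: (p2, p7, p1) → 25.3655
  f12: (p2, p12, p9) → 35.2251
  f13: (p2, p7, p9) → 31.3909
  f14: (p4, p14, p10) → 23.8093
  f15: (p4, p6, p10) → 45.0444
  f16: (p4, p6, p14) → 61.2648
  f17: (p15, p7, p9) → 47.1858
  f18: (p15, p7, p10) → 40.6596
  f19: (p15, p6, p9) → 59.4624
  f20: (p15, p6, p10) → 54.4047
Σ area = 1240.611

Euler: V−E+F = 12−30+20 = 2.

facets=20 area=1240.611


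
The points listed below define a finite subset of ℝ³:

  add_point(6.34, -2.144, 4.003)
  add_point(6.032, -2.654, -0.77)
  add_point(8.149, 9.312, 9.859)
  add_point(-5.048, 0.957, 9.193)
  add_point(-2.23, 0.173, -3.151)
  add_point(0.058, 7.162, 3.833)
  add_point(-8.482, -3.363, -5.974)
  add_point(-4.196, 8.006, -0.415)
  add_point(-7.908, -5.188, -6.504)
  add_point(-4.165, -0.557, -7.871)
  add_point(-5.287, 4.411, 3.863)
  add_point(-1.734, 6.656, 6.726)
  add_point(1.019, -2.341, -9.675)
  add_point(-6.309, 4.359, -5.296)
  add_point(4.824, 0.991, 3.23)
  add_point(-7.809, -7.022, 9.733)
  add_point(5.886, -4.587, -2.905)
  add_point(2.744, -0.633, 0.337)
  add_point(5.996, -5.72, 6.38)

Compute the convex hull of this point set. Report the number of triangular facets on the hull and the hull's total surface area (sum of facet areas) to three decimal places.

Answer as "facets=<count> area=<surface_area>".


13 of the 19 inputs are extreme points: [2, 3, 6, 7, 8, 9, 10, 11, 12, 13, 15, 16, 18].

Facet areas (half cross-product norm):
  f1: (p18, p15, p2) → 109.5187
  f2: (p7, p12, p2) → 117.4375
  f3: (p8, p15, p6) → 16.0097
  f4: (p8, p18, p15) → 113.2091
  f5: (p9, p8, p6) → 5.3846
  f6: (p9, p8, p12) → 16.2646
  f7: (p16, p8, p12) → 41.9923
  f8: (p16, p8, p18) → 64.5022
  f9: (p16, p12, p2) → 75.0849
  f10: (p16, p18, p2) → 72.4525
  f11: (p13, p10, p7) → 18.1541
  f12: (p13, p9, p6) → 16.3215
  f13: (p13, p15, p6) → 64.4708
  f14: (p13, p10, p15) → 54.7937
  f15: (p13, p7, p12) → 31.5365
  f16: (p13, p9, p12) → 12.0136
  f17: (p3, p15, p2) → 41.6498
  f18: (p3, p10, p15) → 22.3875
  f19: (p11, p7, p2) → 34.9458
  f20: (p11, p10, p7) → 14.4758
  f21: (p11, p3, p2) → 31.8690
  f22: (p11, p3, p10) → 15.6114
Σ area = 990.086

Euler: V−E+F = 13−33+22 = 2.

facets=22 area=990.086


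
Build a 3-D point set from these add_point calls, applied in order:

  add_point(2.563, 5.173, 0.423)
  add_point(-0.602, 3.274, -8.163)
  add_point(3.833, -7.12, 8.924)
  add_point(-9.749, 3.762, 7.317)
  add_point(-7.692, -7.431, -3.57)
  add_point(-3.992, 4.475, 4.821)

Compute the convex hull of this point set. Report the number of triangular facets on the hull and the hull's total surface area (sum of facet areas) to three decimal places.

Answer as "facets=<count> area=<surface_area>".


facets=8 area=575.001

Extreme-point indices: [0, 1, 2, 3, 4, 5] — 6 of 6 on the boundary.

Triangle areas on the boundary:
  f1: (p4, p2, p3) → 120.7070
  f2: (p1, p0, p3) → 65.6832
  f3: (p1, p4, p3) → 103.7729
  f4: (p1, p0, p2) → 64.7534
  f5: (p1, p4, p2) → 115.0890
  f6: (p5, p2, p3) → 44.0760
  f7: (p5, p0, p3) → 4.5447
  f8: (p5, p0, p2) → 56.3745
Σ area = 575.001

Euler: V−E+F = 6−12+8 = 2.


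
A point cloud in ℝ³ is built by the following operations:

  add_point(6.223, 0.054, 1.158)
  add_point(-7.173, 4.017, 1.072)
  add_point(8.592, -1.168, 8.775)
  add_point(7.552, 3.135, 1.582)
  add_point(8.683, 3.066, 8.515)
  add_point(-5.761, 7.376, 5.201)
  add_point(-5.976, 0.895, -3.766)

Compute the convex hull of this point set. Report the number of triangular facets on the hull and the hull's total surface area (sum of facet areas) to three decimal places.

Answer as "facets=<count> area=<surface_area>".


facets=10 area=355.159

Extreme-point indices: [0, 1, 2, 3, 4, 5, 6] — 7 of 7 on the boundary.

Triangle areas on the boundary:
  f1: (p6, p2, p1) → 53.7888
  f2: (p5, p2, p1) → 46.9265
  f3: (p5, p2, p4) → 31.5092
  f4: (p5, p6, p1) → 7.4323
  f5: (p3, p5, p4) → 50.4622
  f6: (p3, p5, p6) → 74.5864
  f7: (p3, p2, p4) → 14.8700
  f8: (p0, p6, p2) → 41.1379
  f9: (p0, p3, p2) → 13.5840
  f10: (p0, p3, p6) → 20.8620
Σ area = 355.159

Euler characteristic 7−15+10 = 2 ✓


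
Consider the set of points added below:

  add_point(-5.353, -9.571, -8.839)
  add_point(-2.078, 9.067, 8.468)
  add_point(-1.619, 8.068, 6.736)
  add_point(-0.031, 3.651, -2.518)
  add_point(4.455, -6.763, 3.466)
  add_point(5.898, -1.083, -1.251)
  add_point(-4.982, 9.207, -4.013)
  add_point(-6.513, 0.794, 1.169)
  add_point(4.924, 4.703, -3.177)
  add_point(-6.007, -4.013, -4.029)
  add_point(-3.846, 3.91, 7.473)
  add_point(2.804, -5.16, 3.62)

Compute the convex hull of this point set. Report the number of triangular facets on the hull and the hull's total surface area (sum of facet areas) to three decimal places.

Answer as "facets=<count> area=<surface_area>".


facets=14 area=692.855

Points on the hull: [0, 1, 4, 5, 6, 7, 8, 9, 10] (9 of 12).

Per-facet area ½‖(b−a)×(c−a)‖:
  f1: (p1, p6, p7) → 56.2313
  f2: (p4, p0, p5) → 58.4786
  f3: (p4, p1, p5) → 60.7797
  f4: (p9, p0, p7) → 2.9292
  f5: (p9, p6, p7) → 34.9104
  f6: (p9, p6, p0) → 32.6431
  f7: (p8, p1, p5) → 43.8021
  f8: (p8, p1, p6) → 67.0359
  f9: (p8, p0, p5) → 48.0018
  f10: (p8, p6, p0) → 98.5942
  f11: (p10, p1, p7) → 15.8508
  f12: (p10, p4, p1) → 32.1734
  f13: (p10, p0, p7) → 28.7227
  f14: (p10, p4, p0) → 112.7021
Σ area = 692.855

Euler: V−E+F = 9−21+14 = 2.


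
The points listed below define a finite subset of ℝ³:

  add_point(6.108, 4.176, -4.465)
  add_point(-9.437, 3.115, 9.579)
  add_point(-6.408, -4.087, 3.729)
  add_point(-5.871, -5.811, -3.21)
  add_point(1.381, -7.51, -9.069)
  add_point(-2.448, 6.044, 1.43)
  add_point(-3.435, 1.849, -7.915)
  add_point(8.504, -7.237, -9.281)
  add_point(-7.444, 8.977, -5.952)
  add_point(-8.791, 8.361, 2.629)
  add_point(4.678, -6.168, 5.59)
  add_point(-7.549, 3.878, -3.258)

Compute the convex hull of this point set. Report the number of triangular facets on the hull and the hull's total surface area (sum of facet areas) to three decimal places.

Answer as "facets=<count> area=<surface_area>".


facets=20 area=927.659

Points on the hull: [0, 1, 2, 3, 4, 5, 6, 7, 8, 9, 10, 11] (12 of 12).

Per-facet area ½‖(b−a)×(c−a)‖:
  f1: (p0, p8, p7) → 81.9166
  f2: (p6, p8, p7) → 26.2557
  f3: (p6, p4, p7) → 34.1988
  f4: (p10, p0, p7) → 85.2502
  f5: (p10, p2, p1) → 52.5140
  f6: (p10, p4, p7) → 52.7791
  f7: (p9, p0, p8) → 62.9191
  f8: (p3, p6, p4) → 41.0864
  f9: (p3, p10, p4) → 63.8495
  f10: (p3, p10, p2) → 40.9500
  f11: (p3, p6, p8) → 34.8879
  f12: (p3, p2, p1) → 21.8665
  f13: (p5, p9, p1) → 29.9427
  f14: (p5, p9, p0) → 15.2498
  f15: (p5, p10, p1) → 81.4000
  f16: (p5, p10, p0) → 71.9313
  f17: (p11, p3, p1) → 63.8587
  f18: (p11, p3, p8) → 13.9708
  f19: (p11, p9, p1) → 31.4677
  f20: (p11, p9, p8) → 21.3642
Σ area = 927.659

Euler characteristic 12−30+20 = 2 ✓


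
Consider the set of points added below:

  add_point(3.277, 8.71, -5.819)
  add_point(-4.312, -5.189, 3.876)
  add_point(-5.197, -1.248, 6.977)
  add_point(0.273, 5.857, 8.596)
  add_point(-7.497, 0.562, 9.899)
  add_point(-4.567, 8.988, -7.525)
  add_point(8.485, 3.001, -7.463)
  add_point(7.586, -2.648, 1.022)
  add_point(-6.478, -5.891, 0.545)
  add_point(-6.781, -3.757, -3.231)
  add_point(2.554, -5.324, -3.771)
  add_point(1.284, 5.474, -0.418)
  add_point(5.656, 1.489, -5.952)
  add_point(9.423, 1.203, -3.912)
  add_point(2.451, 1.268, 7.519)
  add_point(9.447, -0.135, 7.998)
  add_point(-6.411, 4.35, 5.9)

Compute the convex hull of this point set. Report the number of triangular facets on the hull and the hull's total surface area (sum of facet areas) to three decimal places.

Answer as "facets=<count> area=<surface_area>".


facets=22 area=910.390

13 of the 17 inputs are extreme points: [0, 1, 3, 4, 5, 6, 7, 8, 9, 10, 13, 15, 16].

Facet areas (half cross-product norm):
  f1: (p3, p15, p4) → 48.0217
  f2: (p1, p15, p4) → 67.6923
  f3: (p1, p8, p4) → 15.7979
  f4: (p9, p5, p4) → 94.3122
  f5: (p9, p8, p4) → 22.4146
  f6: (p9, p6, p5) → 94.9139
  f7: (p7, p1, p15) → 47.5722
  f8: (p16, p5, p4) → 16.5788
  f9: (p16, p3, p4) → 20.6404
  f10: (p16, p3, p5) → 52.0503
  f11: (p0, p6, p5) → 24.7798
  f12: (p0, p3, p5) → 60.2286
  f13: (p0, p6, p15) → 62.4221
  f14: (p0, p3, p15) → 81.7403
  f15: (p13, p6, p15) → 10.0253
  f16: (p13, p7, p15) → 22.5389
  f17: (p10, p9, p6) → 46.5117
  f18: (p10, p13, p6) → 19.1584
  f19: (p10, p13, p7) → 24.2010
  f20: (p10, p9, p8) → 20.5072
  f21: (p10, p1, p8) → 20.0335
  f22: (p10, p7, p1) → 38.2492
Σ area = 910.390

Euler characteristic 13−33+22 = 2 ✓


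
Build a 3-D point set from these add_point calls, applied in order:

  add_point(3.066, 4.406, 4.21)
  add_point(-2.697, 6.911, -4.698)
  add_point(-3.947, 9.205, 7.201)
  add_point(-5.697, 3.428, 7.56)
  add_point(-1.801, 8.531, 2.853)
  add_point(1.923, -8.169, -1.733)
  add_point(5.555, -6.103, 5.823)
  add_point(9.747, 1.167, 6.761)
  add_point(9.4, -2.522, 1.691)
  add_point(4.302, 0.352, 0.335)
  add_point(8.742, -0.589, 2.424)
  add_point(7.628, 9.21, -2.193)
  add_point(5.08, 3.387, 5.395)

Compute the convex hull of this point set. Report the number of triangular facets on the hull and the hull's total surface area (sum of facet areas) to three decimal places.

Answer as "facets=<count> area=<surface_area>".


8 of the 13 inputs are extreme points: [1, 2, 3, 5, 6, 7, 8, 11].

Facet areas (half cross-product norm):
  f1: (p1, p5, p3) → 98.1247
  f2: (p1, p11, p5) → 86.6229
  f3: (p6, p7, p3) → 61.5553
  f4: (p6, p5, p3) → 63.9755
  f5: (p2, p7, p3) → 46.7134
  f6: (p2, p11, p7) → 86.0745
  f7: (p2, p1, p3) → 36.6760
  f8: (p2, p1, p11) → 65.2791
  f9: (p8, p11, p7) → 37.4788
  f10: (p8, p11, p5) → 59.0235
  f11: (p8, p6, p7) → 20.7421
  f12: (p8, p6, p5) → 28.4338
Σ area = 690.700

Check V−E+F: 8 − 18 + 12 = 2.

facets=12 area=690.700


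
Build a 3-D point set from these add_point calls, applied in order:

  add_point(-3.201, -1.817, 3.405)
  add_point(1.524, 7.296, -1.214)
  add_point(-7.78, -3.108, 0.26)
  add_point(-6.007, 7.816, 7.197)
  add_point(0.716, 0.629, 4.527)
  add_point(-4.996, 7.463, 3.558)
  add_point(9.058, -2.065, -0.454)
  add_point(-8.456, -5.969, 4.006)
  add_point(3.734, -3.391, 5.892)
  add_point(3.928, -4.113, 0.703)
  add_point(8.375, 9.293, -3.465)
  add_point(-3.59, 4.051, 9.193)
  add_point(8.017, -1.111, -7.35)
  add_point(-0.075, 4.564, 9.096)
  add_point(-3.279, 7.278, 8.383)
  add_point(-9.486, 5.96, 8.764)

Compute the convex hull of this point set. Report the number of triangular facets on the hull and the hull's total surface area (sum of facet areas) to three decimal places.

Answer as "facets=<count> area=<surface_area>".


facets=24 area=782.294

Hull vertices (14/16): indices [1, 2, 3, 5, 6, 7, 8, 9, 10, 11, 12, 13, 14, 15].

Facet areas (half cross-product norm):
  f1: (p10, p12, p6) → 38.1456
  f2: (p2, p7, p15) → 29.6664
  f3: (p2, p12, p7) → 35.5177
  f4: (p9, p8, p6) → 14.5337
  f5: (p9, p8, p7) → 32.7046
  f6: (p9, p12, p6) → 19.7296
  f7: (p9, p12, p7) → 45.6482
  f8: (p13, p10, p6) → 82.9052
  f9: (p13, p8, p6) → 36.3770
  f10: (p5, p2, p15) → 39.7820
  f11: (p1, p10, p12) → 40.9363
  f12: (p1, p2, p12) → 85.6134
  f13: (p1, p5, p10) → 12.4835
  f14: (p1, p5, p2) → 46.1365
  f15: (p14, p13, p15) → 10.9062
  f16: (p14, p13, p10) → 33.6714
  f17: (p11, p7, p15) → 37.7084
  f18: (p11, p13, p15) → 4.9773
  f19: (p11, p8, p7) → 61.1641
  f20: (p11, p13, p8) → 15.9643
  f21: (p3, p5, p10) → 21.5270
  f22: (p3, p14, p10) → 23.8930
  f23: (p3, p5, p15) → 6.8137
  f24: (p3, p14, p15) → 5.4889
Σ area = 782.294

Euler: V−E+F = 14−36+24 = 2.


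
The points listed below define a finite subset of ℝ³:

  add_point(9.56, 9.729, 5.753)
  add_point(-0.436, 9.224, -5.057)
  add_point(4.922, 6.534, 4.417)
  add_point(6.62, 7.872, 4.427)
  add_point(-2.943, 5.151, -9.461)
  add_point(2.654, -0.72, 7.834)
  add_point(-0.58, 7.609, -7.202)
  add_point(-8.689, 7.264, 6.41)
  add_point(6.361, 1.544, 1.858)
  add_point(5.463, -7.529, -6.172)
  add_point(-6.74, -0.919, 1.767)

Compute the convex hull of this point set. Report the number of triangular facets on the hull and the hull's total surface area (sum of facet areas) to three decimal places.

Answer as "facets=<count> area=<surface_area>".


facets=12 area=815.846

Hull vertices (8/11): indices [0, 1, 4, 5, 6, 7, 9, 10].

Facet areas (half cross-product norm):
  f1: (p5, p0, p7) → 88.4296
  f2: (p5, p9, p0) → 99.8227
  f3: (p1, p0, p7) → 103.0972
  f4: (p1, p4, p7) → 45.0642
  f5: (p10, p5, p7) → 53.4240
  f6: (p10, p5, p9) → 83.2669
  f7: (p10, p4, p7) → 63.7837
  f8: (p10, p4, p9) → 95.1835
  f9: (p6, p4, p9) → 31.7714
  f10: (p6, p1, p4) → 3.0465
  f11: (p6, p9, p0) → 133.7753
  f12: (p6, p1, p0) → 15.1807
Σ area = 815.846

Euler: V−E+F = 8−18+12 = 2.


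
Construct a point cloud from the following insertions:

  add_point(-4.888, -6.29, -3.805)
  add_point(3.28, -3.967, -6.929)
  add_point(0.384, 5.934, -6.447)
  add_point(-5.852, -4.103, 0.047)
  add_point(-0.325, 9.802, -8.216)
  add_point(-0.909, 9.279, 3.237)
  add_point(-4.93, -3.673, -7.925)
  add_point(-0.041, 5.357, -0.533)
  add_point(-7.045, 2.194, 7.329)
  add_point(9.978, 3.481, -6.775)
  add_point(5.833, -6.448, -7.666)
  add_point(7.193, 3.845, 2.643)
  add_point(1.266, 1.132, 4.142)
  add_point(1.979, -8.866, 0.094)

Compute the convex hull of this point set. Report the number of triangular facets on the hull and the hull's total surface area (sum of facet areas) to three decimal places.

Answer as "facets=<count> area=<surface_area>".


facets=18 area=843.667

Extreme-point indices: [0, 3, 4, 5, 6, 8, 9, 10, 11, 12, 13] — 11 of 14 on the boundary.

Area of each hull facet:
  f1: (p6, p4, p8) → 112.7885
  f2: (p10, p11, p9) → 53.0519
  f3: (p10, p11, p13) → 60.9001
  f4: (p10, p4, p9) → 65.0382
  f5: (p10, p6, p4) → 78.9462
  f6: (p10, p0, p13) → 37.0217
  f7: (p10, p0, p6) → 26.7763
  f8: (p12, p13, p8) → 46.1605
  f9: (p12, p11, p8) → 15.6369
  f10: (p12, p11, p13) → 35.1583
  f11: (p5, p4, p9) → 69.5310
  f12: (p5, p11, p9) → 45.6020
  f13: (p5, p4, p8) → 52.0842
  f14: (p5, p11, p8) → 49.5097
  f15: (p3, p13, p8) → 39.9545
  f16: (p3, p0, p13) → 18.7762
  f17: (p3, p6, p8) → 26.8884
  f18: (p3, p0, p6) → 9.8421
Σ area = 843.667

Euler characteristic 11−27+18 = 2 ✓


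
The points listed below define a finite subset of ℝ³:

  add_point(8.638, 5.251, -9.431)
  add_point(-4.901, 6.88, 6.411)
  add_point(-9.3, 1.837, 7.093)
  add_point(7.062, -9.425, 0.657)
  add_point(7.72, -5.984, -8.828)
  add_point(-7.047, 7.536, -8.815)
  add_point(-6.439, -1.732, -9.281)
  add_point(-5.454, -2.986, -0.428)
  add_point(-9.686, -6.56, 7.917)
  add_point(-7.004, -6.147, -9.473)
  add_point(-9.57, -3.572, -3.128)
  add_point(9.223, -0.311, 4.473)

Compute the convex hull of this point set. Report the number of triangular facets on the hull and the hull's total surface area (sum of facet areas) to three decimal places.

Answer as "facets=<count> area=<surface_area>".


facets=18 area=1240.668

Points on the hull: [0, 1, 2, 3, 4, 5, 6, 8, 9, 10, 11] (11 of 12).

Area of each hull facet:
  f1: (p1, p11, p8) → 113.7820
  f2: (p1, p0, p11) → 119.1723
  f3: (p1, p0, p5) → 121.3835
  f4: (p3, p11, p8) → 93.0251
  f5: (p3, p9, p8) → 138.6233
  f6: (p10, p9, p8) → 27.7139
  f7: (p10, p9, p5) → 46.0248
  f8: (p6, p9, p5) → 3.9674
  f9: (p6, p0, p5) → 72.1105
  f10: (p6, p0, p9) → 31.3612
  f11: (p2, p1, p8) → 17.5940
  f12: (p2, p1, p5) → 51.7197
  f13: (p2, p10, p8) → 45.1895
  f14: (p2, p10, p5) → 73.6227
  f15: (p4, p0, p9) → 82.8542
  f16: (p4, p3, p9) → 74.4868
  f17: (p4, p0, p11) → 76.9316
  f18: (p4, p3, p11) → 51.1054
Σ area = 1240.668

Euler characteristic 11−27+18 = 2 ✓


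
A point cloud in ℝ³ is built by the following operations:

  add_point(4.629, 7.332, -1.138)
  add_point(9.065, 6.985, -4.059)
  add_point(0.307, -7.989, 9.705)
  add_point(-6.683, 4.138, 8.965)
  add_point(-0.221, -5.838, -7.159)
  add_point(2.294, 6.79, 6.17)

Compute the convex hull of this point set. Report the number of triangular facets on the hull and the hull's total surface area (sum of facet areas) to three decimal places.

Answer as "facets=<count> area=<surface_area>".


Points on the hull: [0, 1, 2, 3, 4, 5] (6 of 6).

Area of each hull facet:
  f1: (p4, p2, p3) → 117.3177
  f2: (p4, p2, p1) → 136.3999
  f3: (p5, p2, p3) → 66.9631
  f4: (p5, p2, p1) → 90.2706
  f5: (p0, p4, p3) → 116.9670
  f6: (p0, p4, p1) → 40.6417
  f7: (p0, p5, p3) → 30.8671
  f8: (p0, p5, p1) → 13.0628
Σ area = 612.490

Euler: V−E+F = 6−12+8 = 2.

facets=8 area=612.490
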